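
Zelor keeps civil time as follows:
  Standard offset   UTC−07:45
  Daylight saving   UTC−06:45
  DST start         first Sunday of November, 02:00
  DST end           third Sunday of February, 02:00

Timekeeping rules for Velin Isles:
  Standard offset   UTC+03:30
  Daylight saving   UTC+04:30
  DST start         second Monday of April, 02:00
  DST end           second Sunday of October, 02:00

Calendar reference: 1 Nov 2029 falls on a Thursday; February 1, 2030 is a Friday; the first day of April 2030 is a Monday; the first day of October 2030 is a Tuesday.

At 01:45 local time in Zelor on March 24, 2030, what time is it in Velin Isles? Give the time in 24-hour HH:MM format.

13:00

1 November 2029 is a Thursday, so the first Sunday is November 4.
1 February 2030 is a Friday, so the first Sunday is February 3 and the third is February 17.
March 24, 2030 does not fall between 4 November 2029 and 17 February 2030, so daylight saving is not in effect and Zelor is at UTC−07:45.
01:45 Zelor + 7h45m = 09:30 UTC.
1 April 2030 is a Monday, so the first Monday is April 1 and the second is April 8.
1 October 2030 is a Tuesday, so the first Sunday is October 6 and the second is October 13.
At the standard offset (UTC+03:30), 09:30 UTC + 3h30m = 13:00 Velin Isles standard time.
The standard-time date in Velin Isles, March 24, 2030, does not fall between 8 April and 13 October, so daylight saving is not in effect and Velin Isles is at UTC+03:30.
09:30 UTC + 3h30m = 13:00 Velin Isles.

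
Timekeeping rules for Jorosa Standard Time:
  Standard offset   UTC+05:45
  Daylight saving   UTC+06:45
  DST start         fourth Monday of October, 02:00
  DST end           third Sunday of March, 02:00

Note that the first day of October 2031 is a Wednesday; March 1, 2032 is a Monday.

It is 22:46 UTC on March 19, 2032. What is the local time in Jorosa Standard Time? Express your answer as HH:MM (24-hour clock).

05:31

1 October 2031 is a Wednesday, so the first Monday is October 6 and the fourth is October 27.
1 March 2032 is a Monday, so the first Sunday is March 7 and the third is March 21.
At the standard offset (UTC+05:45), 22:46 UTC + 5h45m = 04:31 Jorosa Standard Time standard time (rolling into the next day, 20 March 2032).
The standard-time date in Jorosa Standard Time, March 20, 2032, falls between 27 October 2031 and 21 March 2032, so daylight saving is in effect and Jorosa Standard Time is at UTC+06:45.
22:46 UTC + 6h45m = 05:31 local (rolling into the next day, 20 March 2032).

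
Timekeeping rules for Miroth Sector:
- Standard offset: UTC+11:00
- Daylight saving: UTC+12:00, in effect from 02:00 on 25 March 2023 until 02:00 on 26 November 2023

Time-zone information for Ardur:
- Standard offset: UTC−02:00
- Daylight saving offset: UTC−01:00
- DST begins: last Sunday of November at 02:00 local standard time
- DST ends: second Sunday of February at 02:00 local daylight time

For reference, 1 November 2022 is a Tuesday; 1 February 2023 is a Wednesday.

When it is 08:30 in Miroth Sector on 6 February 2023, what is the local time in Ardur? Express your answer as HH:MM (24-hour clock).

Daylight saving runs 25 March – 26 November; 6 February 2023 is outside that window, so Miroth Sector is on standard time at UTC+11:00.
08:30 Miroth Sector − 11h = 21:30 UTC (rolling into the previous day, 5 February 2023).
1 November 2022 is a Tuesday, so Sundays fall on 6, 13, 20, 27; the last is November 27.
1 February 2023 is a Wednesday, so the first Sunday is February 5 and the second is February 12.
At the standard offset (UTC−02:00), 21:30 UTC − 2h = 19:30 Ardur standard time.
The standard-time date in Ardur, 5 February 2023, falls between 27 November 2022 and 12 February 2023, so daylight saving is in effect and Ardur is at UTC−01:00.
21:30 UTC − 1h = 20:30 Ardur.

20:30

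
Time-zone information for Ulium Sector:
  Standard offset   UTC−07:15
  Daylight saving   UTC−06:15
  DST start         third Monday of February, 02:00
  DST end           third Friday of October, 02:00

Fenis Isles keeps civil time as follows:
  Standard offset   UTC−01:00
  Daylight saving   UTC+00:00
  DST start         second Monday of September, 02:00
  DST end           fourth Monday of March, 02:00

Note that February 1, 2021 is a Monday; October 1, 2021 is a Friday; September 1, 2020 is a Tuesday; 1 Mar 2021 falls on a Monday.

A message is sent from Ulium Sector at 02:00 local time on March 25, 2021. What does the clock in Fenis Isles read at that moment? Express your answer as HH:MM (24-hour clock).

1 February 2021 is a Monday, so the first Monday is February 1 and the third is February 15.
1 October 2021 is a Friday, so the first Friday is October 1 and the third is October 15.
March 25, 2021 falls between 15 February and 15 October, so daylight saving is in effect and Ulium Sector is at UTC−06:15.
02:00 Ulium Sector + 6h15m = 08:15 UTC.
1 September 2020 is a Tuesday, so the first Monday is September 7 and the second is September 14.
1 March 2021 is a Monday, so the first Monday is March 1 and the fourth is March 22.
At the standard offset (UTC−01:00), 08:15 UTC − 1h = 07:15 Fenis Isles standard time.
Daylight saving runs 14 September 2020 – 22 March 2021; the standard-time date in Fenis Isles, March 25, 2021, is outside that window, so Fenis Isles is on standard time at UTC−01:00.
08:15 UTC − 1h = 07:15 Fenis Isles.

07:15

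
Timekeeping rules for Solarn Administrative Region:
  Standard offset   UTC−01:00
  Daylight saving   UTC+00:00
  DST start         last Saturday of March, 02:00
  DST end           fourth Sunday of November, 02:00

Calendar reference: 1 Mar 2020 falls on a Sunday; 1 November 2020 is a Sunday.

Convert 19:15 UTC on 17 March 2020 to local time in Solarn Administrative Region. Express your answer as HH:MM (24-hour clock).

18:15

1 March 2020 is a Sunday, so Saturdays fall on 7, 14, 21, 28; the last is March 28.
1 November 2020 is a Sunday, so the first Sunday is November 1 and the fourth is November 22.
At the standard offset (UTC−01:00), 19:15 UTC − 1h = 18:15 Solarn Administrative Region standard time.
Daylight saving runs 28 March – 22 November; the standard-time date in Solarn Administrative Region, 17 March 2020, is outside that window, so Solarn Administrative Region is on standard time at UTC−01:00.
19:15 UTC − 1h = 18:15 local.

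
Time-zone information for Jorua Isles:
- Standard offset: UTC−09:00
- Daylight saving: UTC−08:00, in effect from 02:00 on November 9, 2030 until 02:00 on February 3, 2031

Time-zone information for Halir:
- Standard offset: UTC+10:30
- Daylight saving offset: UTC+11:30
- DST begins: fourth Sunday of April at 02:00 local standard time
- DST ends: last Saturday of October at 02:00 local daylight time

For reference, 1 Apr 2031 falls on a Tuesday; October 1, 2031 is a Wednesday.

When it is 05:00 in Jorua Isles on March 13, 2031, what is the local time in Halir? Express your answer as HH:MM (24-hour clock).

00:30

March 13, 2031 does not fall between 9 November 2030 and 3 February 2031, so daylight saving is not in effect and Jorua Isles is at UTC−09:00.
05:00 Jorua Isles + 9h = 14:00 UTC.
1 April 2031 is a Tuesday, so the first Sunday is April 6 and the fourth is April 27.
1 October 2031 is a Wednesday, so Saturdays fall on 4, 11, 18, 25; the last is October 25.
At the standard offset (UTC+10:30), 14:00 UTC + 10h30m = 00:30 Halir standard time (rolling into the next day, 14 March 2031).
The standard-time date in Halir, March 14, 2031, is outside the daylight-saving period (27 April – 25 October), so Halir is on standard time, UTC+10:30.
14:00 UTC + 10h30m = 00:30 Halir (rolling into the next day, 14 March 2031).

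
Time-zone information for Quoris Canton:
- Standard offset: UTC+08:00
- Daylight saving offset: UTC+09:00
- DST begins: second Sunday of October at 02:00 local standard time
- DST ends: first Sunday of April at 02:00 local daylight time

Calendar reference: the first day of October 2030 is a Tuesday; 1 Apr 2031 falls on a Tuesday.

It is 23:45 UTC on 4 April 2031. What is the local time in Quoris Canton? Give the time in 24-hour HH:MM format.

08:45

1 October 2030 is a Tuesday, so the first Sunday is October 6 and the second is October 13.
1 April 2031 is a Tuesday, so the first Sunday is April 6.
At the standard offset (UTC+08:00), 23:45 UTC + 8h = 07:45 Quoris Canton standard time (rolling into the next day, 5 April 2031).
The standard-time date in Quoris Canton, 5 April 2031, falls between 13 October 2030 and 6 April 2031, so daylight saving is in effect and Quoris Canton is at UTC+09:00.
23:45 UTC + 9h = 08:45 local (rolling into the next day, 5 April 2031).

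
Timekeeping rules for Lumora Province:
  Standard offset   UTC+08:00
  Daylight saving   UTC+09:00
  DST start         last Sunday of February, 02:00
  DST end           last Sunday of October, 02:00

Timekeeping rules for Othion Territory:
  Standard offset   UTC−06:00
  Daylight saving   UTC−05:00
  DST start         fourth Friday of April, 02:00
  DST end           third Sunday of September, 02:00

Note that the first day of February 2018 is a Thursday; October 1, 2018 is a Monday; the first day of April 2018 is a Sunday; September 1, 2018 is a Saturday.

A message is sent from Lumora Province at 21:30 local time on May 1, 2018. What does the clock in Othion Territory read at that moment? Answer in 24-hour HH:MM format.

07:30

1 February 2018 is a Thursday, so Sundays fall on 4, 11, 18, 25; the last is February 25.
1 October 2018 is a Monday, so Sundays fall on 7, 14, 21, 28; the last is October 28.
Daylight saving runs 25 February – 28 October; May 1, 2018 is inside that window, so Lumora Province is at UTC+09:00.
21:30 Lumora Province − 9h = 12:30 UTC.
1 April 2018 is a Sunday, so the first Friday is April 6 and the fourth is April 27.
1 September 2018 is a Saturday, so the first Sunday is September 2 and the third is September 16.
At the standard offset (UTC−06:00), 12:30 UTC − 6h = 06:30 Othion Territory standard time.
Daylight saving runs 27 April – 16 September; the standard-time date in Othion Territory, May 1, 2018, is inside that window, so Othion Territory is at UTC−05:00.
12:30 UTC − 5h = 07:30 Othion Territory.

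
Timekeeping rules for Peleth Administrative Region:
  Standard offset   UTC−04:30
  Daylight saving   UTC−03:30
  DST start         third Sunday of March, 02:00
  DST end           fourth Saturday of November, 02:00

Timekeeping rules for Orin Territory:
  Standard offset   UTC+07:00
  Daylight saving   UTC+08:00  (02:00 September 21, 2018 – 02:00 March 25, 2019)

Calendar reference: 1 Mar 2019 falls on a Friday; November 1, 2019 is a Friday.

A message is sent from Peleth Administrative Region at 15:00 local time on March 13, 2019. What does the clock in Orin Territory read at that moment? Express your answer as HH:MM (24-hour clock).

03:30

1 March 2019 is a Friday, so the first Sunday is March 3 and the third is March 17.
1 November 2019 is a Friday, so the first Saturday is November 2 and the fourth is November 23.
Daylight saving runs 17 March – 23 November; March 13, 2019 is outside that window, so Peleth Administrative Region is on standard time at UTC−04:30.
15:00 Peleth Administrative Region + 4h30m = 19:30 UTC.
At the standard offset (UTC+07:00), 19:30 UTC + 7h = 02:30 Orin Territory standard time (rolling into the next day, 14 March 2019).
Daylight saving runs 21 September 2018 – 25 March 2019; the standard-time date in Orin Territory, March 14, 2019, is inside that window, so Orin Territory is at UTC+08:00.
19:30 UTC + 8h = 03:30 Orin Territory (rolling into the next day, 14 March 2019).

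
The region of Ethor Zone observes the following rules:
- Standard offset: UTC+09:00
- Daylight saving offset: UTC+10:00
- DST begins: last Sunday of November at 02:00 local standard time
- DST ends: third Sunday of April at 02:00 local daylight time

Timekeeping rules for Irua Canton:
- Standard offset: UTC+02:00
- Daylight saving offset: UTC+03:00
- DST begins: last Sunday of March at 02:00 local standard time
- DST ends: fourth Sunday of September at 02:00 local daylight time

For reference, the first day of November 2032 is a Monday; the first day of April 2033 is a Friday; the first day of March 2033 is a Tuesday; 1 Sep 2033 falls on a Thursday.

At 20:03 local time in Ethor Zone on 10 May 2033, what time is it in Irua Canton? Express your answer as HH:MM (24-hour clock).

14:03

1 November 2032 is a Monday, so Sundays fall on 7, 14, 21, 28; the last is November 28.
1 April 2033 is a Friday, so the first Sunday is April 3 and the third is April 17.
Daylight saving runs 28 November 2032 – 17 April 2033; 10 May 2033 is outside that window, so Ethor Zone is on standard time at UTC+09:00.
20:03 Ethor Zone − 9h = 11:03 UTC.
1 March 2033 is a Tuesday, so Sundays fall on 6, 13, 20, 27; the last is March 27.
1 September 2033 is a Thursday, so the first Sunday is September 4 and the fourth is September 25.
At the standard offset (UTC+02:00), 11:03 UTC + 2h = 13:03 Irua Canton standard time.
The standard-time date in Irua Canton, 10 May 2033, falls between 27 March and 25 September, so daylight saving is in effect and Irua Canton is at UTC+03:00.
11:03 UTC + 3h = 14:03 Irua Canton.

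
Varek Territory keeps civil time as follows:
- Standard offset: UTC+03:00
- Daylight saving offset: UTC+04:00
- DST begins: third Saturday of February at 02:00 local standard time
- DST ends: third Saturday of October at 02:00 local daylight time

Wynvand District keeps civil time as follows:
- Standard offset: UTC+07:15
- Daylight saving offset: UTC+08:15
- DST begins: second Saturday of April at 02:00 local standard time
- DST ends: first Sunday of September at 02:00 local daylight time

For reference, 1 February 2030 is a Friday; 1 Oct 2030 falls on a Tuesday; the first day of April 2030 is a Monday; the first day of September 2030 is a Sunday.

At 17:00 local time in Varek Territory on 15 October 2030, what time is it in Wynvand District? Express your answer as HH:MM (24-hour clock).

20:15

1 February 2030 is a Friday, so the first Saturday is February 2 and the third is February 16.
1 October 2030 is a Tuesday, so the first Saturday is October 5 and the third is October 19.
15 October 2030 lies within the daylight-saving period (16 February – 19 October), so Varek Territory is on daylight time, UTC+04:00.
17:00 Varek Territory − 4h = 13:00 UTC.
1 April 2030 is a Monday, so the first Saturday is April 6 and the second is April 13.
1 September 2030 is a Sunday, so the first Sunday is September 1.
At the standard offset (UTC+07:15), 13:00 UTC + 7h15m = 20:15 Wynvand District standard time.
Daylight saving runs 13 April – 1 September; the standard-time date in Wynvand District, 15 October 2030, is outside that window, so Wynvand District is on standard time at UTC+07:15.
13:00 UTC + 7h15m = 20:15 Wynvand District.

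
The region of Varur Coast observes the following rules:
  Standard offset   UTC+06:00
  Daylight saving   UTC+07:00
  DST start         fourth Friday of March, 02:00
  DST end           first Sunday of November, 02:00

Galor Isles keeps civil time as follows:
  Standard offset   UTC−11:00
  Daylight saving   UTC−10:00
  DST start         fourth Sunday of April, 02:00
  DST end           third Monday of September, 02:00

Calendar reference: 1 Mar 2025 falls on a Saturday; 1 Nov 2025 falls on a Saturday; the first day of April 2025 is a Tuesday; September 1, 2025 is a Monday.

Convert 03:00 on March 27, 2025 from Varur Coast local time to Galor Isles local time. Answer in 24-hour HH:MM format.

10:00

1 March 2025 is a Saturday, so the first Friday is March 7 and the fourth is March 28.
1 November 2025 is a Saturday, so the first Sunday is November 2.
Daylight saving runs 28 March – 2 November; March 27, 2025 is outside that window, so Varur Coast is on standard time at UTC+06:00.
03:00 Varur Coast − 6h = 21:00 UTC (rolling into the previous day, 26 March 2025).
1 April 2025 is a Tuesday, so the first Sunday is April 6 and the fourth is April 27.
1 September 2025 is a Monday, so the first Monday is September 1 and the third is September 15.
At the standard offset (UTC−11:00), 21:00 UTC − 11h = 10:00 Galor Isles standard time.
Daylight saving runs 27 April – 15 September; the standard-time date in Galor Isles, March 26, 2025, is outside that window, so Galor Isles is on standard time at UTC−11:00.
21:00 UTC − 11h = 10:00 Galor Isles.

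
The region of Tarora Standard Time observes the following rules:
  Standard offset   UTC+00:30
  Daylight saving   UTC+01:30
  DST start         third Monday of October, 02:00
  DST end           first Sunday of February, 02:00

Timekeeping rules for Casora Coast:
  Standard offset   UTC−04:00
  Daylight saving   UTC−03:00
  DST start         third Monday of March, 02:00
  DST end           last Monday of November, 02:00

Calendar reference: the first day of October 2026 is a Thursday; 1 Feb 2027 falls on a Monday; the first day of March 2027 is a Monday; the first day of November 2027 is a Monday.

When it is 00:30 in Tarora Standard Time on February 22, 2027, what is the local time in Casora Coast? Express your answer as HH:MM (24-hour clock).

20:00

1 October 2026 is a Thursday, so the first Monday is October 5 and the third is October 19.
1 February 2027 is a Monday, so the first Sunday is February 7.
February 22, 2027 is outside the daylight-saving period (19 October 2026 – 7 February 2027), so Tarora Standard Time is on standard time, UTC+00:30.
00:30 Tarora Standard Time − 0h30m = 00:00 UTC.
1 March 2027 is a Monday, so the first Monday is March 1 and the third is March 15.
1 November 2027 is a Monday, so Mondays fall on 1, 8, 15, 22, 29; the last is November 29.
At the standard offset (UTC−04:00), 00:00 UTC − 4h = 20:00 Casora Coast standard time (rolling into the previous day, 21 February 2027).
Daylight saving runs 15 March – 29 November; the standard-time date in Casora Coast, February 21, 2027, is outside that window, so Casora Coast is on standard time at UTC−04:00.
00:00 UTC − 4h = 20:00 Casora Coast (rolling into the previous day, 21 February 2027).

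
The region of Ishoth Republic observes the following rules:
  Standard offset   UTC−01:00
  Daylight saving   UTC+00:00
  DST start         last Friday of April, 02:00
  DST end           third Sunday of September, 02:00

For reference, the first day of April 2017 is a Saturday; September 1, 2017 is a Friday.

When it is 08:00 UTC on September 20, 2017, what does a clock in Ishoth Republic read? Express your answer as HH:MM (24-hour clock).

1 April 2017 is a Saturday, so Fridays fall on 7, 14, 21, 28; the last is April 28.
1 September 2017 is a Friday, so the first Sunday is September 3 and the third is September 17.
At the standard offset (UTC−01:00), 08:00 UTC − 1h = 07:00 Ishoth Republic standard time.
Daylight saving runs 28 April – 17 September; the standard-time date in Ishoth Republic, September 20, 2017, is outside that window, so Ishoth Republic is on standard time at UTC−01:00.
08:00 UTC − 1h = 07:00 local.

07:00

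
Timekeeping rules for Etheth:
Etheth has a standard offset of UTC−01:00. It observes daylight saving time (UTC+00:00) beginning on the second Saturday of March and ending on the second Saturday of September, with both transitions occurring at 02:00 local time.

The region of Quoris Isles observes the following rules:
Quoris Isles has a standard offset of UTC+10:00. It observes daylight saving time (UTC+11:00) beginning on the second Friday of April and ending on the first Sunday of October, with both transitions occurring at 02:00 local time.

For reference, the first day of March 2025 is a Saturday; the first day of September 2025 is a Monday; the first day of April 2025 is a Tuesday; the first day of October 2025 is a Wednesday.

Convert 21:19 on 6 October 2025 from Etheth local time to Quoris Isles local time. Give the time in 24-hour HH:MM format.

1 March 2025 is a Saturday, so the first Saturday is March 1 and the second is March 8.
1 September 2025 is a Monday, so the first Saturday is September 6 and the second is September 13.
6 October 2025 does not fall between 8 March and 13 September, so daylight saving is not in effect and Etheth is at UTC−01:00.
21:19 Etheth + 1h = 22:19 UTC.
1 April 2025 is a Tuesday, so the first Friday is April 4 and the second is April 11.
1 October 2025 is a Wednesday, so the first Sunday is October 5.
At the standard offset (UTC+10:00), 22:19 UTC + 10h = 08:19 Quoris Isles standard time (rolling into the next day, 7 October 2025).
The standard-time date in Quoris Isles, 7 October 2025, does not fall between 11 April and 5 October, so daylight saving is not in effect and Quoris Isles is at UTC+10:00.
22:19 UTC + 10h = 08:19 Quoris Isles (rolling into the next day, 7 October 2025).

08:19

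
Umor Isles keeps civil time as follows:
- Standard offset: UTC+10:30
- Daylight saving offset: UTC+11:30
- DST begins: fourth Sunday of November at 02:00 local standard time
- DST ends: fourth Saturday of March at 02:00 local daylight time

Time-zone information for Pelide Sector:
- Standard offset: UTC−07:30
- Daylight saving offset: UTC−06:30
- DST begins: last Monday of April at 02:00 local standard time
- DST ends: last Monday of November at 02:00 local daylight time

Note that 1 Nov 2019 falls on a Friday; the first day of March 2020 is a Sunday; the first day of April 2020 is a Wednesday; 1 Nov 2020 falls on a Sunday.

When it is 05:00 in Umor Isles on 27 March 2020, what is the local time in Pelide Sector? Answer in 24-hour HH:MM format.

10:00

1 November 2019 is a Friday, so the first Sunday is November 3 and the fourth is November 24.
1 March 2020 is a Sunday, so the first Saturday is March 7 and the fourth is March 28.
27 March 2020 lies within the daylight-saving period (24 November 2019 – 28 March 2020), so Umor Isles is on daylight time, UTC+11:30.
05:00 Umor Isles − 11h30m = 17:30 UTC (rolling into the previous day, 26 March 2020).
1 April 2020 is a Wednesday, so Mondays fall on 6, 13, 20, 27; the last is April 27.
1 November 2020 is a Sunday, so Mondays fall on 2, 9, 16, 23, 30; the last is November 30.
At the standard offset (UTC−07:30), 17:30 UTC − 7h30m = 10:00 Pelide Sector standard time.
The standard-time date in Pelide Sector, 26 March 2020, does not fall between 27 April and 30 November, so daylight saving is not in effect and Pelide Sector is at UTC−07:30.
17:30 UTC − 7h30m = 10:00 Pelide Sector.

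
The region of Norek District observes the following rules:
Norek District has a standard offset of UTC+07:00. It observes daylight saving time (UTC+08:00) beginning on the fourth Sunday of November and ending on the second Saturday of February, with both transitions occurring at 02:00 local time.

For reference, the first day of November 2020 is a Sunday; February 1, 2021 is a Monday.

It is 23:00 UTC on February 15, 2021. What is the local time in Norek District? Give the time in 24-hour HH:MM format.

1 November 2020 is a Sunday, so the first Sunday is November 1 and the fourth is November 22.
1 February 2021 is a Monday, so the first Saturday is February 6 and the second is February 13.
At the standard offset (UTC+07:00), 23:00 UTC + 7h = 06:00 Norek District standard time (rolling into the next day, 16 February 2021).
The standard-time date in Norek District, February 16, 2021, is outside the daylight-saving period (22 November 2020 – 13 February 2021), so Norek District is on standard time, UTC+07:00.
23:00 UTC + 7h = 06:00 local (rolling into the next day, 16 February 2021).

06:00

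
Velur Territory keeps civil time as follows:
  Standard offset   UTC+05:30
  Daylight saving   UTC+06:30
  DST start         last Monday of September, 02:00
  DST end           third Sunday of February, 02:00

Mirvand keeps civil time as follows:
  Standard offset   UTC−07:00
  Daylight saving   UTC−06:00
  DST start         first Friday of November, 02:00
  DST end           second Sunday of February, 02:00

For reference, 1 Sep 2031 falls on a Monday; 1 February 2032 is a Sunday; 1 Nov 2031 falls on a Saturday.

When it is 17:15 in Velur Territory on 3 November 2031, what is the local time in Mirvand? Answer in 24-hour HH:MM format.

03:45

1 September 2031 is a Monday, so Mondays fall on 1, 8, 15, 22, 29; the last is September 29.
1 February 2032 is a Sunday, so the first Sunday is February 1 and the third is February 15.
3 November 2031 falls between 29 September 2031 and 15 February 2032, so daylight saving is in effect and Velur Territory is at UTC+06:30.
17:15 Velur Territory − 6h30m = 10:45 UTC.
1 November 2031 is a Saturday, so the first Friday is November 7.
1 February 2032 is a Sunday, so the first Sunday is February 1 and the second is February 8.
At the standard offset (UTC−07:00), 10:45 UTC − 7h = 03:45 Mirvand standard time.
Daylight saving runs 7 November 2031 – 8 February 2032; the standard-time date in Mirvand, 3 November 2031, is outside that window, so Mirvand is on standard time at UTC−07:00.
10:45 UTC − 7h = 03:45 Mirvand.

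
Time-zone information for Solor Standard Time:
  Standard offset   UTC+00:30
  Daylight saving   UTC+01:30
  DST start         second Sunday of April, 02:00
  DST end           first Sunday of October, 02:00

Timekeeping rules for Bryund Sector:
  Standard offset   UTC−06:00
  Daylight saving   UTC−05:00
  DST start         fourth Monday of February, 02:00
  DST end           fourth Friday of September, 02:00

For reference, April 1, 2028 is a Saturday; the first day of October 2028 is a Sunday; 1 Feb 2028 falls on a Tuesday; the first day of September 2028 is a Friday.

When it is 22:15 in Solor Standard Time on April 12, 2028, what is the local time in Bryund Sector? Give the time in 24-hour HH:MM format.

1 April 2028 is a Saturday, so the first Sunday is April 2 and the second is April 9.
1 October 2028 is a Sunday, so the first Sunday is October 1.
Daylight saving runs 9 April – 1 October; April 12, 2028 is inside that window, so Solor Standard Time is at UTC+01:30.
22:15 Solor Standard Time − 1h30m = 20:45 UTC.
1 February 2028 is a Tuesday, so the first Monday is February 7 and the fourth is February 28.
1 September 2028 is a Friday, so the first Friday is September 1 and the fourth is September 22.
At the standard offset (UTC−06:00), 20:45 UTC − 6h = 14:45 Bryund Sector standard time.
Daylight saving runs 28 February – 22 September; the standard-time date in Bryund Sector, April 12, 2028, is inside that window, so Bryund Sector is at UTC−05:00.
20:45 UTC − 5h = 15:45 Bryund Sector.

15:45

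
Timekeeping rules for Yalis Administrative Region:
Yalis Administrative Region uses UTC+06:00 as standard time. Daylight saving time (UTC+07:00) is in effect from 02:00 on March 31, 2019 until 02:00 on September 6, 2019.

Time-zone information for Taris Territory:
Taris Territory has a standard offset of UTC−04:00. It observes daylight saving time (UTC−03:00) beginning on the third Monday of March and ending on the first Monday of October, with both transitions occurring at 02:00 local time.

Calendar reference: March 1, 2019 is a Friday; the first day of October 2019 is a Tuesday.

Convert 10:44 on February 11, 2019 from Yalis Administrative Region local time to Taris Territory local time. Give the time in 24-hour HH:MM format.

00:44

February 11, 2019 does not fall between 31 March and 6 September, so daylight saving is not in effect and Yalis Administrative Region is at UTC+06:00.
10:44 Yalis Administrative Region − 6h = 04:44 UTC.
1 March 2019 is a Friday, so the first Monday is March 4 and the third is March 18.
1 October 2019 is a Tuesday, so the first Monday is October 7.
At the standard offset (UTC−04:00), 04:44 UTC − 4h = 00:44 Taris Territory standard time.
The standard-time date in Taris Territory, February 11, 2019, is outside the daylight-saving period (18 March – 7 October), so Taris Territory is on standard time, UTC−04:00.
04:44 UTC − 4h = 00:44 Taris Territory.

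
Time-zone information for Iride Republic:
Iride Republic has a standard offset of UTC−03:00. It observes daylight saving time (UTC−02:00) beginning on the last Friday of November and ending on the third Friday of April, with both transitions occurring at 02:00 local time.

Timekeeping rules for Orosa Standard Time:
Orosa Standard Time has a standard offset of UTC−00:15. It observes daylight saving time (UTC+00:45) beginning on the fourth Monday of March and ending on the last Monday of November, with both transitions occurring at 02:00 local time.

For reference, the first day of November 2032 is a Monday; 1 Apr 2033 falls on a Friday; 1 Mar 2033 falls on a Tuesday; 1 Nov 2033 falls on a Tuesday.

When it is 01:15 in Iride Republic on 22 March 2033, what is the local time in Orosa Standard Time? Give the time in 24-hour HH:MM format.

1 November 2032 is a Monday, so Fridays fall on 5, 12, 19, 26; the last is November 26.
1 April 2033 is a Friday, so the first Friday is April 1 and the third is April 15.
Daylight saving runs 26 November 2032 – 15 April 2033; 22 March 2033 is inside that window, so Iride Republic is at UTC−02:00.
01:15 Iride Republic + 2h = 03:15 UTC.
1 March 2033 is a Tuesday, so the first Monday is March 7 and the fourth is March 28.
1 November 2033 is a Tuesday, so Mondays fall on 7, 14, 21, 28; the last is November 28.
At the standard offset (UTC−00:15), 03:15 UTC − 0h15m = 03:00 Orosa Standard Time standard time.
The standard-time date in Orosa Standard Time, 22 March 2033, is outside the daylight-saving period (28 March – 28 November), so Orosa Standard Time is on standard time, UTC−00:15.
03:15 UTC − 0h15m = 03:00 Orosa Standard Time.

03:00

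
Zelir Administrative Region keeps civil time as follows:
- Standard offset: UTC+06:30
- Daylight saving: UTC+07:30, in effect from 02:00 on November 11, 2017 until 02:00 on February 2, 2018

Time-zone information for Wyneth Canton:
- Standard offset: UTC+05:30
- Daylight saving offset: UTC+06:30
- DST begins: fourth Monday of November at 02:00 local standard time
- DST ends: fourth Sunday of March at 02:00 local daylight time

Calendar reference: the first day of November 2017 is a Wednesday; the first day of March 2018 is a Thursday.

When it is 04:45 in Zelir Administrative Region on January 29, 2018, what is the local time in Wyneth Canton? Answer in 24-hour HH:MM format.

January 29, 2018 falls between 11 November 2017 and 2 February 2018, so daylight saving is in effect and Zelir Administrative Region is at UTC+07:30.
04:45 Zelir Administrative Region − 7h30m = 21:15 UTC (rolling into the previous day, 28 January 2018).
1 November 2017 is a Wednesday, so the first Monday is November 6 and the fourth is November 27.
1 March 2018 is a Thursday, so the first Sunday is March 4 and the fourth is March 25.
At the standard offset (UTC+05:30), 21:15 UTC + 5h30m = 02:45 Wyneth Canton standard time (rolling into the next day, 29 January 2018).
Daylight saving runs 27 November 2017 – 25 March 2018; the standard-time date in Wyneth Canton, January 29, 2018, is inside that window, so Wyneth Canton is at UTC+06:30.
21:15 UTC + 6h30m = 03:45 Wyneth Canton (rolling into the next day, 29 January 2018).

03:45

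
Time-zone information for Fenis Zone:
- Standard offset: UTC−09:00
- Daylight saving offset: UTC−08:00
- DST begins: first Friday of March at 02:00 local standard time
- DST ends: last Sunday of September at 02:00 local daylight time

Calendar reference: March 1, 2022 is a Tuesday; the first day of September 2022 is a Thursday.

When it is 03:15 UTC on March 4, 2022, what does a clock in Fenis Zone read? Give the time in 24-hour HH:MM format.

1 March 2022 is a Tuesday, so the first Friday is March 4.
1 September 2022 is a Thursday, so Sundays fall on 4, 11, 18, 25; the last is September 25.
At the standard offset (UTC−09:00), 03:15 UTC − 9h = 18:15 Fenis Zone standard time (rolling into the previous day, 3 March 2022).
The standard-time date in Fenis Zone, March 3, 2022, does not fall between 4 March and 25 September, so daylight saving is not in effect and Fenis Zone is at UTC−09:00.
03:15 UTC − 9h = 18:15 local (rolling into the previous day, 3 March 2022).

18:15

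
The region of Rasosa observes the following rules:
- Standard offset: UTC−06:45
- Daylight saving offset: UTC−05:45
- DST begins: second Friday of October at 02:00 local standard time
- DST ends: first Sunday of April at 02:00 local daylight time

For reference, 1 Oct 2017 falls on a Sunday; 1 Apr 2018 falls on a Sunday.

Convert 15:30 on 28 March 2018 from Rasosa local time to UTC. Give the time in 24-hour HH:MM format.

1 October 2017 is a Sunday, so the first Friday is October 6 and the second is October 13.
1 April 2018 is a Sunday, so the first Sunday is April 1.
28 March 2018 falls between 13 October 2017 and 1 April 2018, so daylight saving is in effect and Rasosa is at UTC−05:45.
15:30 local + 5h45m = 21:15 UTC.

21:15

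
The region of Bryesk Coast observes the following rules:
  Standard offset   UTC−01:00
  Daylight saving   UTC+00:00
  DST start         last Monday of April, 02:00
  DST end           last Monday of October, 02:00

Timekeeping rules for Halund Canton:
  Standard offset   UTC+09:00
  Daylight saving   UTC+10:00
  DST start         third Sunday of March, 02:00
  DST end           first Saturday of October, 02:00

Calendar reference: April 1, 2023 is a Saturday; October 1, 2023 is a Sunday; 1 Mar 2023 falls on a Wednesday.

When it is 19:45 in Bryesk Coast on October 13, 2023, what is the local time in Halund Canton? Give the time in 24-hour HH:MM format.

1 April 2023 is a Saturday, so Mondays fall on 3, 10, 17, 24; the last is April 24.
1 October 2023 is a Sunday, so Mondays fall on 2, 9, 16, 23, 30; the last is October 30.
October 13, 2023 falls between 24 April and 30 October, so daylight saving is in effect and Bryesk Coast is at UTC+00:00.
19:45 Bryesk Coast − 0h = 19:45 UTC.
1 March 2023 is a Wednesday, so the first Sunday is March 5 and the third is March 19.
1 October 2023 is a Sunday, so the first Saturday is October 7.
At the standard offset (UTC+09:00), 19:45 UTC + 9h = 04:45 Halund Canton standard time (rolling into the next day, 14 October 2023).
Daylight saving runs 19 March – 7 October; the standard-time date in Halund Canton, October 14, 2023, is outside that window, so Halund Canton is on standard time at UTC+09:00.
19:45 UTC + 9h = 04:45 Halund Canton (rolling into the next day, 14 October 2023).

04:45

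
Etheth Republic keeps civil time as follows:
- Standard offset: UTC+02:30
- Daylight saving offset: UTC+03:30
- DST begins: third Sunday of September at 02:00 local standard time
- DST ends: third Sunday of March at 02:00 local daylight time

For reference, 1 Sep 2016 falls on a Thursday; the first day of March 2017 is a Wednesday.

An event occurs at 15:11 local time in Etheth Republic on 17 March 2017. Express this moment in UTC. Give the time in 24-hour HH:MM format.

1 September 2016 is a Thursday, so the first Sunday is September 4 and the third is September 18.
1 March 2017 is a Wednesday, so the first Sunday is March 5 and the third is March 19.
17 March 2017 falls between 18 September 2016 and 19 March 2017, so daylight saving is in effect and Etheth Republic is at UTC+03:30.
15:11 local − 3h30m = 11:41 UTC.

11:41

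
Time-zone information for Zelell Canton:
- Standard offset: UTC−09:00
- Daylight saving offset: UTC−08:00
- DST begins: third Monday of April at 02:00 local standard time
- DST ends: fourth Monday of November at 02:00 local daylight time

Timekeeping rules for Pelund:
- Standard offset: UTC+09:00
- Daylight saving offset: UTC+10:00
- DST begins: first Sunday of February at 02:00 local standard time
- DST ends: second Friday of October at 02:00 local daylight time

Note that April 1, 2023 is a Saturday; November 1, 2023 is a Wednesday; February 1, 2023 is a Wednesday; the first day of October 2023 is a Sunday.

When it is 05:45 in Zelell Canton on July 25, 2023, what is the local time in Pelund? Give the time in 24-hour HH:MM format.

23:45

1 April 2023 is a Saturday, so the first Monday is April 3 and the third is April 17.
1 November 2023 is a Wednesday, so the first Monday is November 6 and the fourth is November 27.
Daylight saving runs 17 April – 27 November; July 25, 2023 is inside that window, so Zelell Canton is at UTC−08:00.
05:45 Zelell Canton + 8h = 13:45 UTC.
1 February 2023 is a Wednesday, so the first Sunday is February 5.
1 October 2023 is a Sunday, so the first Friday is October 6 and the second is October 13.
At the standard offset (UTC+09:00), 13:45 UTC + 9h = 22:45 Pelund standard time.
The standard-time date in Pelund, July 25, 2023, lies within the daylight-saving period (5 February – 13 October), so Pelund is on daylight time, UTC+10:00.
13:45 UTC + 10h = 23:45 Pelund.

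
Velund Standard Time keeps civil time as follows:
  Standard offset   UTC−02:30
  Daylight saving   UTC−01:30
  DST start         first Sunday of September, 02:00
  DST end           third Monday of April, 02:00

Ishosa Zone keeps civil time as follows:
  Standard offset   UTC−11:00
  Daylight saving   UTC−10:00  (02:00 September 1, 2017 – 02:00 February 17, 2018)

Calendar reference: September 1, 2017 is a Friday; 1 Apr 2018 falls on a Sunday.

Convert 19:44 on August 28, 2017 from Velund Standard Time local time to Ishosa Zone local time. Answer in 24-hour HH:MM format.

11:14

1 September 2017 is a Friday, so the first Sunday is September 3.
1 April 2018 is a Sunday, so the first Monday is April 2 and the third is April 16.
Daylight saving runs 3 September 2017 – 16 April 2018; August 28, 2017 is outside that window, so Velund Standard Time is on standard time at UTC−02:30.
19:44 Velund Standard Time + 2h30m = 22:14 UTC.
At the standard offset (UTC−11:00), 22:14 UTC − 11h = 11:14 Ishosa Zone standard time.
Daylight saving runs 1 September 2017 – 17 February 2018; the standard-time date in Ishosa Zone, August 28, 2017, is outside that window, so Ishosa Zone is on standard time at UTC−11:00.
22:14 UTC − 11h = 11:14 Ishosa Zone.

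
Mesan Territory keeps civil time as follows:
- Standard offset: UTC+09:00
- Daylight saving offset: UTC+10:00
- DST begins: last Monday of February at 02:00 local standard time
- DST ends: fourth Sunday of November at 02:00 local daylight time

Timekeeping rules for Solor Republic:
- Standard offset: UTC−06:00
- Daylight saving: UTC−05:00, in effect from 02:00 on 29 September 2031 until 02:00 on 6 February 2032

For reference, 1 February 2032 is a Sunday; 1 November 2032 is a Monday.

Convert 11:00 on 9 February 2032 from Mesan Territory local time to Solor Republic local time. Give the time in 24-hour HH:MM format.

1 February 2032 is a Sunday, so Mondays fall on 2, 9, 16, 23; the last is February 23.
1 November 2032 is a Monday, so the first Sunday is November 7 and the fourth is November 28.
9 February 2032 is outside the daylight-saving period (23 February – 28 November), so Mesan Territory is on standard time, UTC+09:00.
11:00 Mesan Territory − 9h = 02:00 UTC.
At the standard offset (UTC−06:00), 02:00 UTC − 6h = 20:00 Solor Republic standard time (rolling into the previous day, 8 February 2032).
Daylight saving runs 29 September 2031 – 6 February 2032; the standard-time date in Solor Republic, 8 February 2032, is outside that window, so Solor Republic is on standard time at UTC−06:00.
02:00 UTC − 6h = 20:00 Solor Republic (rolling into the previous day, 8 February 2032).

20:00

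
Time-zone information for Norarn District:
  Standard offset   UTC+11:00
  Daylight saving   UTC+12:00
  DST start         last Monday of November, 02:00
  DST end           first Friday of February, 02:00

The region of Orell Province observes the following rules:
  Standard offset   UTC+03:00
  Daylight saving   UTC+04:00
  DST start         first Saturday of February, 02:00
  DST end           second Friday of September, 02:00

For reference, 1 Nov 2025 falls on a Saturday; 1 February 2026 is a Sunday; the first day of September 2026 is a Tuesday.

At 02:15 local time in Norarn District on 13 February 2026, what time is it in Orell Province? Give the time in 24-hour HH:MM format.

1 November 2025 is a Saturday, so Mondays fall on 3, 10, 17, 24; the last is November 24.
1 February 2026 is a Sunday, so the first Friday is February 6.
Daylight saving runs 24 November 2025 – 6 February 2026; 13 February 2026 is outside that window, so Norarn District is on standard time at UTC+11:00.
02:15 Norarn District − 11h = 15:15 UTC (rolling into the previous day, 12 February 2026).
1 February 2026 is a Sunday, so the first Saturday is February 7.
1 September 2026 is a Tuesday, so the first Friday is September 4 and the second is September 11.
At the standard offset (UTC+03:00), 15:15 UTC + 3h = 18:15 Orell Province standard time.
The standard-time date in Orell Province, 12 February 2026, falls between 7 February and 11 September, so daylight saving is in effect and Orell Province is at UTC+04:00.
15:15 UTC + 4h = 19:15 Orell Province.

19:15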